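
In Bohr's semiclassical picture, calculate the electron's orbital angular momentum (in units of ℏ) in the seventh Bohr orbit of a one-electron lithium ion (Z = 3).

L_n = nℏ, so L/ℏ = n = 7.

7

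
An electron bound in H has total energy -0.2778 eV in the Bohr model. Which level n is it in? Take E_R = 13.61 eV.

E_n = −E_R Z²/n² ⇒ n² = E_R Z²/(−E_n) = 13.61 × 1² / 0.2778 ≈ 48.99
n = 7

7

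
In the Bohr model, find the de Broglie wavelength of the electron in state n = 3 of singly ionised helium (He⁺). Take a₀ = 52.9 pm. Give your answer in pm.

499 pm

The Bohr quantisation condition is nλ = 2πr_n.
r_n = n²a₀/Z = 238 pm
λ = 2πr_n/n = 2π·238/3 = 499 pm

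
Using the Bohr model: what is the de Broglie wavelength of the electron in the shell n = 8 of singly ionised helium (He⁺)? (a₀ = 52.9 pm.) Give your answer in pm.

The Bohr quantisation condition is nλ = 2πr_n.
r_n = n²a₀/Z = 1690 pm
λ = 2πr_n/n = 2π·1690/8 = 1330 pm

1330 pm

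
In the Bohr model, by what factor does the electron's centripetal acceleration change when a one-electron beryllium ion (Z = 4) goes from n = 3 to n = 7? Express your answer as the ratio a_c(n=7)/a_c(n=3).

81/2401

a_c ∝ Z^3 · n^-4; with Z fixed, a_c ∝ n^-4.
a_c(n=7)/a_c(n=3) = (7/3)^-4 = 81/2401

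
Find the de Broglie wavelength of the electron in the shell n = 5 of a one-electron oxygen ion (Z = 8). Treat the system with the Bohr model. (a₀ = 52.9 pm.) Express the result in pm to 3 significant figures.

The Bohr quantisation condition is nλ = 2πr_n.
r_n = n²a₀/Z = 165 pm
λ = 2πr_n/n = 2π·165/5 = 208 pm

208 pm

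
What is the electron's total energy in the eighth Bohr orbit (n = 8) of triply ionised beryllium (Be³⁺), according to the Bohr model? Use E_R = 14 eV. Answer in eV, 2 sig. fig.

-3.5 eV

E_n = −E_R·Z²/n² = −14 × 4²/8² = -3.5 eV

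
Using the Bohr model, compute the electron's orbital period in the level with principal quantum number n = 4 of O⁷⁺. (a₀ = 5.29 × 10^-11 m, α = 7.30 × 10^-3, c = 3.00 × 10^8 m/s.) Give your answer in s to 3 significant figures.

1.52 × 10^-16 s

r = n²a₀/Z = 4²·5.29 × 10^-11/8 = 1.06 × 10^-10 m
v = Zαc/n = 8·0.00730·3.00 × 10^8/4 = 4.38 × 10^6 m/s
T = 2πr/v = 1.52 × 10^-16 s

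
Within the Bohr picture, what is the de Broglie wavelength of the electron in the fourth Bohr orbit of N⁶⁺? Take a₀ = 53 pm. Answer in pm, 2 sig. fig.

190 pm

The Bohr quantisation condition is nλ = 2πr_n.
r_n = n²a₀/Z = 120 pm
λ = 2πr_n/n = 2π·120/4 = 190 pm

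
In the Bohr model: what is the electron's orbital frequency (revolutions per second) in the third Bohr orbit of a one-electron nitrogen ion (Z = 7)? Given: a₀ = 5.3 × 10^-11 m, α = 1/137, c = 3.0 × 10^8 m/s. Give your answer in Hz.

r = n²a₀/Z = 6.8 × 10^-11 m, v = Zαc/n = 5.1 × 10^6 m/s
f = v/(2πr) = 1.2 × 10^16 Hz

1.2 × 10^16 Hz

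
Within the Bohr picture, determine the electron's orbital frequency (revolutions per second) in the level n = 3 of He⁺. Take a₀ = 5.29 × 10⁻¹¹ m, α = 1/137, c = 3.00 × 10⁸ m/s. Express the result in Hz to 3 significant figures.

9.76 × 10¹⁴ Hz

r = n²a₀/Z = 2.38 × 10⁻¹⁰ m, v = Zαc/n = 1.46 × 10⁶ m/s
f = v/(2πr) = 9.76 × 10¹⁴ Hz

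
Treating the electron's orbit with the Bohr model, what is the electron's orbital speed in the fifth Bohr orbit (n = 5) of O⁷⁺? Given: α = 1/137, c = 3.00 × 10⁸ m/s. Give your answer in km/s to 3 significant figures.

3500 km/s

v_n = Zαc/n = 8 × 0.00730 × 3.00 × 10⁸ / 5
    = 3500 km/s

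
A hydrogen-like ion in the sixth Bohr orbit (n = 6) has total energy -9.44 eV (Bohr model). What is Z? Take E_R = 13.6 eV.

E_n = −E_R Z²/n² ⇒ Z² = −E_n n²/E_R = 9.44 × 6² / 13.6 ≈ 24.99
Z = 5

5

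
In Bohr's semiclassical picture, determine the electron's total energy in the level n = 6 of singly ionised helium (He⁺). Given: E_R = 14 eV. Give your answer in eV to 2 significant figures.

-1.6 eV

E_n = −E_R·Z²/n² = −14 × 2²/6² = -1.6 eV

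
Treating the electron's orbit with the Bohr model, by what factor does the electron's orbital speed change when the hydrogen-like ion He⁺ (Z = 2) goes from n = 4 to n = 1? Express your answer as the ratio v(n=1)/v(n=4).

v ∝ Z^1 · n^-1; with Z fixed, v ∝ n^-1.
v(n=1)/v(n=4) = (1/4)^-1 = 4

4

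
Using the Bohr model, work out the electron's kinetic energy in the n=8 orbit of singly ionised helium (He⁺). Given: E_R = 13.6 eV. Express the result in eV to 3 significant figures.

0.850 eV

For a Coulomb orbit the virial theorem gives K = −E_n.
E_n = −E_R·Z²/n², so K = E_R·Z²/n² = 13.6 × 2²/8² = 0.850 eV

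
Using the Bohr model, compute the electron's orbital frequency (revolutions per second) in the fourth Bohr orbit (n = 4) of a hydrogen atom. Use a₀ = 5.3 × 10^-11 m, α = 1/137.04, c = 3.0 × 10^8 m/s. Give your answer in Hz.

r = n²a₀/Z = 8.5 × 10^-10 m, v = Zαc/n = 5.5 × 10^5 m/s
f = v/(2πr) = 1.0 × 10^14 Hz

1.0 × 10^14 Hz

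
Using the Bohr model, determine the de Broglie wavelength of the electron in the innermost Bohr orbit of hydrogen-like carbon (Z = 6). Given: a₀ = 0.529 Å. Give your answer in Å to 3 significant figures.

0.554 Å

The Bohr quantisation condition is nλ = 2πr_n.
r_n = n²a₀/Z = 0.0882 Å
λ = 2πr_n/n = 2π·0.0882/1 = 0.554 Å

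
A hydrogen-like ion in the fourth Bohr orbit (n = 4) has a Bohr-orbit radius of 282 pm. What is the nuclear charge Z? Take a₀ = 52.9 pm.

3

r_n = n²a₀/Z ⇒ Z = n²a₀/r = 4² × 52.9 / 282 ≈ 3.00
Z = 3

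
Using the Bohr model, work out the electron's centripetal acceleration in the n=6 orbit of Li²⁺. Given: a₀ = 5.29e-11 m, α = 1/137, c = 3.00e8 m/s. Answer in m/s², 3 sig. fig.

1.89e21 m/s²

r = n²a₀/Z = 6.35e-10 m, v = Zαc/n = 1.09e6 m/s
a = v²/r = (1.09e6)² / 6.35e-10 = 1.89e21 m/s²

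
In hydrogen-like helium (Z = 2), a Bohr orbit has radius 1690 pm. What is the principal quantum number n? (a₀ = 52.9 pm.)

8

r_n = n²a₀/Z ⇒ n² = rZ/a₀ = 1690 × 2 / 52.9 ≈ 63.89
n = 8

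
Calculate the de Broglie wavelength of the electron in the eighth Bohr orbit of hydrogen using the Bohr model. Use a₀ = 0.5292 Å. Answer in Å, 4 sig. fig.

The Bohr quantisation condition is nλ = 2πr_n.
r_n = n²a₀/Z = 33.87 Å
λ = 2πr_n/n = 2π·33.87/8 = 26.60 Å

26.60 Å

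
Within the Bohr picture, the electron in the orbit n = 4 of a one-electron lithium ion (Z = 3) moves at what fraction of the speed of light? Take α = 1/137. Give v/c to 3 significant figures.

0.00547

v_n = Zαc/n, so v/c = Zα/n = 3 × 0.00730 / 4 = 0.00547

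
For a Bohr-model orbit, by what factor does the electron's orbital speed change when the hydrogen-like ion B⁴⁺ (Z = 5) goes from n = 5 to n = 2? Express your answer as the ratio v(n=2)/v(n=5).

5/2

v ∝ Z^1 · n^-1; with Z fixed, v ∝ n^-1.
v(n=2)/v(n=5) = (2/5)^-1 = 5/2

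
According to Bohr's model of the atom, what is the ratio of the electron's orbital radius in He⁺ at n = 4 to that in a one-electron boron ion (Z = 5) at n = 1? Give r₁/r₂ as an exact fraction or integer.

40

r ∝ Z^-1 · n^2
r₁/r₂ = (2/5)^-1 · (4/1)^2 = 40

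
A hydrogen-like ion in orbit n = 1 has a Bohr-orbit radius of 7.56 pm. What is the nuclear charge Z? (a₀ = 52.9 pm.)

r_n = n²a₀/Z ⇒ Z = n²a₀/r = 1² × 52.9 / 7.56 ≈ 7.00
Z = 7

7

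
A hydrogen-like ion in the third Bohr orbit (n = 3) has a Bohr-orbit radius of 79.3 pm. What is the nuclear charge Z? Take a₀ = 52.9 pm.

r_n = n²a₀/Z ⇒ Z = n²a₀/r = 3² × 52.9 / 79.3 ≈ 6.00
Z = 6

6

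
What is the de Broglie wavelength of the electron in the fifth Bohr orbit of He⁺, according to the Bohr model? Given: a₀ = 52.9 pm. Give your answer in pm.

The Bohr quantisation condition is nλ = 2πr_n.
r_n = n²a₀/Z = 661 pm
λ = 2πr_n/n = 2π·661/5 = 831 pm

831 pm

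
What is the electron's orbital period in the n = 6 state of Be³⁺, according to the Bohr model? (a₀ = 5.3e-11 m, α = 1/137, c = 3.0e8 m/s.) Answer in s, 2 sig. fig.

2.1e-15 s

r = n²a₀/Z = 6²·5.3e-11/4 = 4.8e-10 m
v = Zαc/n = 4·0.0073·3.0e8/6 = 1.5e6 m/s
T = 2πr/v = 2.1e-15 s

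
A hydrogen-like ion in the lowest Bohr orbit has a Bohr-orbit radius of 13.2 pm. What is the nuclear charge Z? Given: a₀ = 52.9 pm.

r_n = n²a₀/Z ⇒ Z = n²a₀/r = 1² × 52.9 / 13.2 ≈ 4.01
Z = 4

4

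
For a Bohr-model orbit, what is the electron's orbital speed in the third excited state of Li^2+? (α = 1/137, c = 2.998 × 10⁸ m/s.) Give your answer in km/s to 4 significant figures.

1641 km/s

v_n = Zαc/n = 3 × 0.007299 × 2.998 × 10⁸ / 4
    = 1641 km/s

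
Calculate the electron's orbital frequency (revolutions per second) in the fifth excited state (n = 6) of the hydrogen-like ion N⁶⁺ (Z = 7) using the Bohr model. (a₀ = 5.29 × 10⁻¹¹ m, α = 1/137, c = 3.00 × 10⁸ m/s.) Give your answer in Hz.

r = n²a₀/Z = 2.72 × 10⁻¹⁰ m, v = Zαc/n = 2.55 × 10⁶ m/s
f = v/(2πr) = 1.49 × 10¹⁵ Hz

1.49 × 10¹⁵ Hz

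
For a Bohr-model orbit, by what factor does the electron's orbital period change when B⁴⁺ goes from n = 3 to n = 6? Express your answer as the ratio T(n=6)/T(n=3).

T ∝ Z^-2 · n^3; with Z fixed, T ∝ n^3.
T(n=6)/T(n=3) = (6/3)^3 = 8

8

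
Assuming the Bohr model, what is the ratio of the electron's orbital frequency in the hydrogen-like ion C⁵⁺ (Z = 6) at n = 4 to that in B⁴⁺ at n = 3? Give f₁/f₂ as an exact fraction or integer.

243/400

f ∝ Z^2 · n^-3
f₁/f₂ = (6/5)^2 · (4/3)^-3 = 243/400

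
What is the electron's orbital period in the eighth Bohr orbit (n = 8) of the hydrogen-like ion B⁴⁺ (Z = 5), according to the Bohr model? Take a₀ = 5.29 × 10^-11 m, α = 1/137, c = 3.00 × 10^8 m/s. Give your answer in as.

3110 as

r = n²a₀/Z = 8²·5.29 × 10^-11/5 = 6.77 × 10^-10 m
v = Zαc/n = 5·0.00730·3.00 × 10^8/8 = 1.37 × 10^6 m/s
T = 2πr/v = 3.11 × 10^-15 s = 3110 as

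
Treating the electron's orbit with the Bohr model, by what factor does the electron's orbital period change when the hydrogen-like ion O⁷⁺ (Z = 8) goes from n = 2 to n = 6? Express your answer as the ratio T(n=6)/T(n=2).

T ∝ Z^-2 · n^3; with Z fixed, T ∝ n^3.
T(n=6)/T(n=2) = (6/2)^3 = 27

27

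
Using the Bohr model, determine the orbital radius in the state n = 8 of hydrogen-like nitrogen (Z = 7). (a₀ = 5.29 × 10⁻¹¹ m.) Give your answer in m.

r_n = n²a₀/Z = 8² × 5.29 × 10⁻¹¹ / 7
    = 64 × 5.29 × 10⁻¹¹ / 7 = 4.84 × 10⁻¹⁰ m

4.84 × 10⁻¹⁰ m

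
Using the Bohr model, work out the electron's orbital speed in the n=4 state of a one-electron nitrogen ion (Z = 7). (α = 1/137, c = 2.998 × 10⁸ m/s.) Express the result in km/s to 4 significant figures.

3830 km/s

v_n = Zαc/n = 7 × 0.007299 × 2.998 × 10⁸ / 4
    = 3830 km/s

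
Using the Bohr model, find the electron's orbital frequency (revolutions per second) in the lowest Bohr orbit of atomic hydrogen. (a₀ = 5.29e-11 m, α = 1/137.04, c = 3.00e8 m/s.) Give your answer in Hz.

6.59e15 Hz

r = n²a₀/Z = 5.29e-11 m, v = Zαc/n = 2.19e6 m/s
f = v/(2πr) = 6.59e15 Hz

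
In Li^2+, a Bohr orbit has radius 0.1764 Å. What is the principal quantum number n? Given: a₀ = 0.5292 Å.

1

r_n = n²a₀/Z ⇒ n² = rZ/a₀ = 0.1764 × 3 / 0.5292 ≈ 1.00
n = 1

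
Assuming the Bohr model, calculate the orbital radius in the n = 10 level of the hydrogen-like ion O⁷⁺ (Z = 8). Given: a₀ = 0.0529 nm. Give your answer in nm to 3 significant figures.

r_n = n²a₀/Z = 10² × 0.0529 / 8
    = 100 × 0.0529 / 8 = 0.661 nm

0.661 nm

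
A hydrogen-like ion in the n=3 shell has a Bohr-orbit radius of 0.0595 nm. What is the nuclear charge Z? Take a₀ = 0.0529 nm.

8

r_n = n²a₀/Z ⇒ Z = n²a₀/r = 3² × 0.0529 / 0.0595 ≈ 8.00
Z = 8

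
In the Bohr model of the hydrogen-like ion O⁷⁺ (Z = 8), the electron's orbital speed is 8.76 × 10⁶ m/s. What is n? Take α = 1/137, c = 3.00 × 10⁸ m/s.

2

v_n = Zαc/n ⇒ n = Zαc/v = 8 × 0.00730 × 3.00 × 10⁸ / 8.76 × 10⁶ ≈ 2.00
n = 2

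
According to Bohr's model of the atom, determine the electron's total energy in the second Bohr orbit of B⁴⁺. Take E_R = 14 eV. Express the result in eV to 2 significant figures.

E_n = −E_R·Z²/n² = −14 × 5²/2² = -88 eV

-88 eV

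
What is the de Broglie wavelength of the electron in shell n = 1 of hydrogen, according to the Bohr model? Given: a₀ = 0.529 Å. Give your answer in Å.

3.32 Å

The Bohr quantisation condition is nλ = 2πr_n.
r_n = n²a₀/Z = 0.529 Å
λ = 2πr_n/n = 2π·0.529/1 = 3.32 Å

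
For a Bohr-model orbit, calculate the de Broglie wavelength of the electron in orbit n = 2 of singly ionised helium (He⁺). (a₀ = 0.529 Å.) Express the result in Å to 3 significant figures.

3.32 Å

The Bohr quantisation condition is nλ = 2πr_n.
r_n = n²a₀/Z = 1.06 Å
λ = 2πr_n/n = 2π·1.06/2 = 3.32 Å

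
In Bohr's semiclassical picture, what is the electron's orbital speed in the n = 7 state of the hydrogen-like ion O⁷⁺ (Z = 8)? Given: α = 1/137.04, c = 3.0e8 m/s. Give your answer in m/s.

v_n = Zαc/n = 8 × 0.0073 × 3.0e8 / 7
    = 2.5e6 m/s

2.5e6 m/s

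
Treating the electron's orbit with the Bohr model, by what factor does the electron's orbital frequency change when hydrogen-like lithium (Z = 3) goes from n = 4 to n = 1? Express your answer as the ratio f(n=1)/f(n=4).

64

f ∝ Z^2 · n^-3; with Z fixed, f ∝ n^-3.
f(n=1)/f(n=4) = (1/4)^-3 = 64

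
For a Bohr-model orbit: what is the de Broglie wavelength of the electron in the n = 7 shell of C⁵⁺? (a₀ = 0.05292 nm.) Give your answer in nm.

The Bohr quantisation condition is nλ = 2πr_n.
r_n = n²a₀/Z = 0.4322 nm
λ = 2πr_n/n = 2π·0.4322/7 = 0.3879 nm

0.3879 nm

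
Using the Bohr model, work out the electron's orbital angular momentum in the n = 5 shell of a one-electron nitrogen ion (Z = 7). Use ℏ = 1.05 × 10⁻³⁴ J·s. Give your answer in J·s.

5.25 × 10⁻³⁴ J·s

L_n = nℏ = 5 × 1.05 × 10⁻³⁴ = 5.25 × 10⁻³⁴ J·s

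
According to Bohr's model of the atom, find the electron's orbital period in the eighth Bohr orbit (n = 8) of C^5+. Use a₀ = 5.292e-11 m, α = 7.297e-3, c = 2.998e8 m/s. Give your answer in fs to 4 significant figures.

r = n²a₀/Z = 8²·5.292e-11/6 = 5.645e-10 m
v = Zαc/n = 6·0.007297·2.998e8/8 = 1.641e6 m/s
T = 2πr/v = 2.162e-15 s = 2.162 fs

2.162 fs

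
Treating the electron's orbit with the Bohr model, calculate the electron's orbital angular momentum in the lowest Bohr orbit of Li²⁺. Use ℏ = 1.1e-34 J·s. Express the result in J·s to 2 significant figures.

1.1e-34 J·s

L_n = nℏ = 1 × 1.1e-34 = 1.1e-34 J·s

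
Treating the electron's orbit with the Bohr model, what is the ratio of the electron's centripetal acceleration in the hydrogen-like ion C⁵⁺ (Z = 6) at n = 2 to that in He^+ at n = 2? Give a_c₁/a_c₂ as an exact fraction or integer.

a_c ∝ Z^3 · n^-4
a_c₁/a_c₂ = (6/2)^3 · (2/2)^-4 = 27

27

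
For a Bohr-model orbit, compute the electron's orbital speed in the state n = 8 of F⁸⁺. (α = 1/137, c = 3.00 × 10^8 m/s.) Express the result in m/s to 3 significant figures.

v_n = Zαc/n = 9 × 0.00730 × 3.00 × 10^8 / 8
    = 2.46 × 10^6 m/s

2.46 × 10^6 m/s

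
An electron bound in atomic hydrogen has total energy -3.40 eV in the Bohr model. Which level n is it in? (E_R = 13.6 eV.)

E_n = −E_R Z²/n² ⇒ n² = E_R Z²/(−E_n) = 13.6 × 1² / 3.40 ≈ 4.00
n = 2

2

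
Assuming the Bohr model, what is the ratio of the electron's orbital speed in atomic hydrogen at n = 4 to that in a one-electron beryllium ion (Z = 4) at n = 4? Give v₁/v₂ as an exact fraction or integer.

v ∝ Z^1 · n^-1
v₁/v₂ = (1/4)^1 · (4/4)^-1 = 1/4

1/4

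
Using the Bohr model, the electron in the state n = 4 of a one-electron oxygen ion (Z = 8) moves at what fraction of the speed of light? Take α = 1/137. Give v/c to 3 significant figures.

v_n = Zαc/n, so v/c = Zα/n = 8 × 0.00730 / 4 = 0.0146

0.0146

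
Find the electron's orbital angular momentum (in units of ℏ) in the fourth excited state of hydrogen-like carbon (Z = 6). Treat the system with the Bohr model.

5

L_n = nℏ, so L/ℏ = n = 5.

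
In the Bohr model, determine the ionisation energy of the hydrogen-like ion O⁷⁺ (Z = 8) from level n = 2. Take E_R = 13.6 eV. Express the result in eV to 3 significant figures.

E_n = −E_R·Z²/n² = −13.6 × 8²/2² eV = -218 eV
Ionisation energy = −E_n = 218 eV

218 eV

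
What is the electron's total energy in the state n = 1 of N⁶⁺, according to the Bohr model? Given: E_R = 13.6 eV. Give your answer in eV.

E_n = −E_R·Z²/n² = −13.6 × 7²/1² = -666 eV

-666 eV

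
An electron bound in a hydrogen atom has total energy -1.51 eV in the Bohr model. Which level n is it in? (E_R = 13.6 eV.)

E_n = −E_R Z²/n² ⇒ n² = E_R Z²/(−E_n) = 13.6 × 1² / 1.51 ≈ 9.01
n = 3

3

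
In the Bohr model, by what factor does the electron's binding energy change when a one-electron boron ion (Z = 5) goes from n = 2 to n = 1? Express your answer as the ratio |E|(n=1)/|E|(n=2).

|E| ∝ Z^2 · n^-2; with Z fixed, |E| ∝ n^-2.
|E|(n=1)/|E|(n=2) = (1/2)^-2 = 4

4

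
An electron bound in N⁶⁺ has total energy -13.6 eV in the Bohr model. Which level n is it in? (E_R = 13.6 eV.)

7

E_n = −E_R Z²/n² ⇒ n² = E_R Z²/(−E_n) = 13.6 × 7² / 13.6 ≈ 49.00
n = 7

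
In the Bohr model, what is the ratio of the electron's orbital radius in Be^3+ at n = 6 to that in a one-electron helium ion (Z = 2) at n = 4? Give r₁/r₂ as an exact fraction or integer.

r ∝ Z^-1 · n^2
r₁/r₂ = (4/2)^-1 · (6/4)^2 = 9/8

9/8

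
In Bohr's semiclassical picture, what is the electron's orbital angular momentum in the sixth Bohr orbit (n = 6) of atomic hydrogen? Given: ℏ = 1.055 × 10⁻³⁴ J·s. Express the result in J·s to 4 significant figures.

6.330 × 10⁻³⁴ J·s

L_n = nℏ = 6 × 1.055 × 10⁻³⁴ = 6.330 × 10⁻³⁴ J·s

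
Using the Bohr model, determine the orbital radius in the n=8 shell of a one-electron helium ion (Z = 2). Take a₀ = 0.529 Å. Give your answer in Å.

r_n = n²a₀/Z = 8² × 0.529 / 2
    = 64 × 0.529 / 2 = 16.9 Å

16.9 Å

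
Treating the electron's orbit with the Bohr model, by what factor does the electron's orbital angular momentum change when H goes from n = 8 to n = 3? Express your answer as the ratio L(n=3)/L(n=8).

3/8

L = nℏ depends only on n, so L ∝ n.
L(n=3)/L(n=8) = (3/8)^1 = 3/8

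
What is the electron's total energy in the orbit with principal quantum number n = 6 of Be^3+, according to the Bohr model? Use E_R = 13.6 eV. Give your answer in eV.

E_n = −E_R·Z²/n² = −13.6 × 4²/6² = -6.04 eV

-6.04 eV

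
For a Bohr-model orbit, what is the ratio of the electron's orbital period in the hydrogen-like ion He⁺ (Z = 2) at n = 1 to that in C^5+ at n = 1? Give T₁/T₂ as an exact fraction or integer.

T ∝ Z^-2 · n^3
T₁/T₂ = (2/6)^-2 · (1/1)^3 = 9

9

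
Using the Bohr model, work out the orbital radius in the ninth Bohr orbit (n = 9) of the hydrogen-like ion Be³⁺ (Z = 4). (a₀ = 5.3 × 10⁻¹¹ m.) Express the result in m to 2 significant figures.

1.1 × 10⁻⁹ m

r_n = n²a₀/Z = 9² × 5.3 × 10⁻¹¹ / 4
    = 81 × 5.3 × 10⁻¹¹ / 4 = 1.1 × 10⁻⁹ m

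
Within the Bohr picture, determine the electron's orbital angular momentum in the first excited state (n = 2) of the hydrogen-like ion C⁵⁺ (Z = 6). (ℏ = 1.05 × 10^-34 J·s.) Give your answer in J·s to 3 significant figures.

L_n = nℏ = 2 × 1.05 × 10^-34 = 2.10 × 10^-34 J·s

2.10 × 10^-34 J·s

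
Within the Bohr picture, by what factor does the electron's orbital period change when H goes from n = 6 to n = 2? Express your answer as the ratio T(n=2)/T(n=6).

1/27

T ∝ Z^-2 · n^3; with Z fixed, T ∝ n^3.
T(n=2)/T(n=6) = (2/6)^3 = 1/27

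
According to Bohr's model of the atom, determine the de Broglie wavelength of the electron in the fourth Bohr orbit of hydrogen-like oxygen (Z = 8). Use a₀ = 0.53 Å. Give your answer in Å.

1.7 Å

The Bohr quantisation condition is nλ = 2πr_n.
r_n = n²a₀/Z = 1.1 Å
λ = 2πr_n/n = 2π·1.1/4 = 1.7 Å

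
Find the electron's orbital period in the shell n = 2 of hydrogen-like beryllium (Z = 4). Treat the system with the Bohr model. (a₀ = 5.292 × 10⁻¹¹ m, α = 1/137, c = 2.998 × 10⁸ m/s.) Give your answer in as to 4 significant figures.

75.97 as

r = n²a₀/Z = 2²·5.292 × 10⁻¹¹/4 = 5.292 × 10⁻¹¹ m
v = Zαc/n = 4·0.007299·2.998 × 10⁸/2 = 4.377 × 10⁶ m/s
T = 2πr/v = 7.597 × 10⁻¹⁷ s = 75.97 as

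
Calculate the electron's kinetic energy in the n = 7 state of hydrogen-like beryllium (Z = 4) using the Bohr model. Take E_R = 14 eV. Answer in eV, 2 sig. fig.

For a Coulomb orbit the virial theorem gives K = −E_n.
E_n = −E_R·Z²/n², so K = E_R·Z²/n² = 14 × 4²/7² = 4.6 eV

4.6 eV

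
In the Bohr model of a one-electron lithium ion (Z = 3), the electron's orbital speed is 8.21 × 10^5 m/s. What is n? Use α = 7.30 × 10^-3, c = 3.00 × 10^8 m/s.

v_n = Zαc/n ⇒ n = Zαc/v = 3 × 0.00730 × 3.00 × 10^8 / 8.21 × 10^5 ≈ 8.00
n = 8

8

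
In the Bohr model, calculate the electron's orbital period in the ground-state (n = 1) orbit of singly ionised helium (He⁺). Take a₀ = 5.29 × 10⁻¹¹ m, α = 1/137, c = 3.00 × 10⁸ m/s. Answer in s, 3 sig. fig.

r = n²a₀/Z = 1²·5.29 × 10⁻¹¹/2 = 2.65 × 10⁻¹¹ m
v = Zαc/n = 2·0.00730·3.00 × 10⁸/1 = 4.38 × 10⁶ m/s
T = 2πr/v = 3.79 × 10⁻¹⁷ s

3.79 × 10⁻¹⁷ s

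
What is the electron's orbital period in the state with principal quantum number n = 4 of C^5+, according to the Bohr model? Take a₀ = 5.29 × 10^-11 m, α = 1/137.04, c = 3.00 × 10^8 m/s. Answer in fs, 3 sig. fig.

0.270 fs

r = n²a₀/Z = 4²·5.29 × 10^-11/6 = 1.41 × 10^-10 m
v = Zαc/n = 6·0.00730·3.00 × 10^8/4 = 3.28 × 10^6 m/s
T = 2πr/v = 2.70 × 10^-16 s = 0.270 fs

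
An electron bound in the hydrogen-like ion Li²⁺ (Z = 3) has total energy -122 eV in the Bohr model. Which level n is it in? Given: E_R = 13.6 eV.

1

E_n = −E_R Z²/n² ⇒ n² = E_R Z²/(−E_n) = 13.6 × 3² / 122 ≈ 1.00
n = 1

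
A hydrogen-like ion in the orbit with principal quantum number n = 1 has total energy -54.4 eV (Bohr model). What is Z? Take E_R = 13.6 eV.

E_n = −E_R Z²/n² ⇒ Z² = −E_n n²/E_R = 54.4 × 1² / 13.6 ≈ 4.00
Z = 2

2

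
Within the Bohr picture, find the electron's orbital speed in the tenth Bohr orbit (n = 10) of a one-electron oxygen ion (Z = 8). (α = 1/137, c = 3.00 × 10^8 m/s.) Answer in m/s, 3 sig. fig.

v_n = Zαc/n = 8 × 0.00730 × 3.00 × 10^8 / 10
    = 1.75 × 10^6 m/s

1.75 × 10^6 m/s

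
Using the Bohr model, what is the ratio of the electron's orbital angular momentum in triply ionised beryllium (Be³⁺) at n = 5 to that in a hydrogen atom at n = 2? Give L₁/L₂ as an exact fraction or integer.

5/2

L = nℏ is independent of Z.
L₁/L₂ = n₁/n₂ = 5/2 = 5/2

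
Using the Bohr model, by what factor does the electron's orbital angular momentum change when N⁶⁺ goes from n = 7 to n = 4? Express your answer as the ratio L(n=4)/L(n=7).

4/7

L = nℏ depends only on n, so L ∝ n.
L(n=4)/L(n=7) = (4/7)^1 = 4/7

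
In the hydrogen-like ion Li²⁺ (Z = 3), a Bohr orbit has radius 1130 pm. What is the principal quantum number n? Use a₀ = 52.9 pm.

r_n = n²a₀/Z ⇒ n² = rZ/a₀ = 1130 × 3 / 52.9 ≈ 64.08
n = 8

8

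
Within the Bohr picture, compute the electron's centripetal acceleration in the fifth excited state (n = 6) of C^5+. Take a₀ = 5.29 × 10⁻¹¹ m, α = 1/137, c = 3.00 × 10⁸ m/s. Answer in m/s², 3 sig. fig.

1.51 × 10²² m/s²

r = n²a₀/Z = 3.17 × 10⁻¹⁰ m, v = Zαc/n = 2.19 × 10⁶ m/s
a = v²/r = (2.19 × 10⁶)² / 3.17 × 10⁻¹⁰ = 1.51 × 10²² m/s²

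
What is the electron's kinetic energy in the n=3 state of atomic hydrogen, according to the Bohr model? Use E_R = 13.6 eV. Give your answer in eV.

For a Coulomb orbit the virial theorem gives K = −E_n.
E_n = −E_R·Z²/n², so K = E_R·Z²/n² = 13.6 × 1²/3² = 1.51 eV

1.51 eV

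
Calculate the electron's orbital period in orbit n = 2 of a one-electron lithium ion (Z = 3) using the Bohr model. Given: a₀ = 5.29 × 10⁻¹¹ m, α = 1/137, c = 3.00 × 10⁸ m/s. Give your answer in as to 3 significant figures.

135 as

r = n²a₀/Z = 2²·5.29 × 10⁻¹¹/3 = 7.05 × 10⁻¹¹ m
v = Zαc/n = 3·0.00730·3.00 × 10⁸/2 = 3.28 × 10⁶ m/s
T = 2πr/v = 1.35 × 10⁻¹⁶ s = 135 as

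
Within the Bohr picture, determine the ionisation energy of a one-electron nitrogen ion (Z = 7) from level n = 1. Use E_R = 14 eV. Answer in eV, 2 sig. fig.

690 eV

E_n = −E_R·Z²/n² = −14 × 7²/1² eV = -690 eV
Ionisation energy = −E_n = 690 eV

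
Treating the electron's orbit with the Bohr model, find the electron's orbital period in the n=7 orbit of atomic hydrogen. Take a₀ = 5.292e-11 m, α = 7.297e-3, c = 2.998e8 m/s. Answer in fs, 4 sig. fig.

52.13 fs

r = n²a₀/Z = 7²·5.292e-11/1 = 2.593e-9 m
v = Zαc/n = 1·0.007297·2.998e8/7 = 3.125e5 m/s
T = 2πr/v = 5.213e-14 s = 52.13 fs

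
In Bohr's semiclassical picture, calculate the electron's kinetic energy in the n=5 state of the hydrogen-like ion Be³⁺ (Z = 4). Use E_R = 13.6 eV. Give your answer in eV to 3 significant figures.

8.70 eV

For a Coulomb orbit the virial theorem gives K = −E_n.
E_n = −E_R·Z²/n², so K = E_R·Z²/n² = 13.6 × 4²/5² = 8.70 eV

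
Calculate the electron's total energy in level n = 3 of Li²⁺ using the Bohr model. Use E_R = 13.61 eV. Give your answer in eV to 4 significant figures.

E_n = −E_R·Z²/n² = −13.61 × 3²/3² = -13.61 eV

-13.61 eV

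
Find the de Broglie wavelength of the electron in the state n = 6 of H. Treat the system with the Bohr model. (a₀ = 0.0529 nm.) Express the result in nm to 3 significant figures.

1.99 nm

The Bohr quantisation condition is nλ = 2πr_n.
r_n = n²a₀/Z = 1.90 nm
λ = 2πr_n/n = 2π·1.90/6 = 1.99 nm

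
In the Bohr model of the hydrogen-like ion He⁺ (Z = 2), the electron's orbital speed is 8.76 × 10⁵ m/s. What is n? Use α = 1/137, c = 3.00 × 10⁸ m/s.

v_n = Zαc/n ⇒ n = Zαc/v = 2 × 0.00730 × 3.00 × 10⁸ / 8.76 × 10⁵ ≈ 5.00
n = 5

5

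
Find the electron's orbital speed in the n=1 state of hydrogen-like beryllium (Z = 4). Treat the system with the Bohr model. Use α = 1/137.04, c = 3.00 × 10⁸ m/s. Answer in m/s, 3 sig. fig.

v_n = Zαc/n = 4 × 0.00730 × 3.00 × 10⁸ / 1
    = 8.76 × 10⁶ m/s

8.76 × 10⁶ m/s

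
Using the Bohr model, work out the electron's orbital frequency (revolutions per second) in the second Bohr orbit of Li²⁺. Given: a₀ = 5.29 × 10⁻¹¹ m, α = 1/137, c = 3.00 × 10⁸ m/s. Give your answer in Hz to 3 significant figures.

7.41 × 10¹⁵ Hz

r = n²a₀/Z = 7.05 × 10⁻¹¹ m, v = Zαc/n = 3.28 × 10⁶ m/s
f = v/(2πr) = 7.41 × 10¹⁵ Hz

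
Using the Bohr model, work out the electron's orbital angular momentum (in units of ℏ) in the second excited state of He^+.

L_n = nℏ, so L/ℏ = n = 3.

3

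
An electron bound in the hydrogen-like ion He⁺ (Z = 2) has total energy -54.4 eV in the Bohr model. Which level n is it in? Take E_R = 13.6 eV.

1

E_n = −E_R Z²/n² ⇒ n² = E_R Z²/(−E_n) = 13.6 × 2² / 54.4 ≈ 1.00
n = 1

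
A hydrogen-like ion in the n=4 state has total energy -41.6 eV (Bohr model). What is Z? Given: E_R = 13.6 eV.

7

E_n = −E_R Z²/n² ⇒ Z² = −E_n n²/E_R = 41.6 × 4² / 13.6 ≈ 48.94
Z = 7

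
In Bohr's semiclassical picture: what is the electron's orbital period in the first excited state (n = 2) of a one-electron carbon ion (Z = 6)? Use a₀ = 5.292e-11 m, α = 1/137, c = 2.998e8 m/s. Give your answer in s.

r = n²a₀/Z = 2²·5.292e-11/6 = 3.528e-11 m
v = Zαc/n = 6·0.007299·2.998e8/2 = 6.565e6 m/s
T = 2πr/v = 3.377e-17 s

3.377e-17 s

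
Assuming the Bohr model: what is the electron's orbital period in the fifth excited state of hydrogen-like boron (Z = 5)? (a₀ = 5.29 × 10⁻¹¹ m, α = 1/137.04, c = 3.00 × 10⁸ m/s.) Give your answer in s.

1.31 × 10⁻¹⁵ s

r = n²a₀/Z = 6²·5.29 × 10⁻¹¹/5 = 3.81 × 10⁻¹⁰ m
v = Zαc/n = 5·0.00730·3.00 × 10⁸/6 = 1.82 × 10⁶ m/s
T = 2πr/v = 1.31 × 10⁻¹⁵ s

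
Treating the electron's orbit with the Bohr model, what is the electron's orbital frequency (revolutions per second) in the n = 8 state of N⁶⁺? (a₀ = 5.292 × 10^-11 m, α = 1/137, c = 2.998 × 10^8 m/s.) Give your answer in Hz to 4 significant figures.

6.299 × 10^14 Hz

r = n²a₀/Z = 4.838 × 10^-10 m, v = Zαc/n = 1.915 × 10^6 m/s
f = v/(2πr) = 6.299 × 10^14 Hz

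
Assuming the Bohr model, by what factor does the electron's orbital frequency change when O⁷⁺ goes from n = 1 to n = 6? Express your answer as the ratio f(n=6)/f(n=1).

1/216

f ∝ Z^2 · n^-3; with Z fixed, f ∝ n^-3.
f(n=6)/f(n=1) = (6/1)^-3 = 1/216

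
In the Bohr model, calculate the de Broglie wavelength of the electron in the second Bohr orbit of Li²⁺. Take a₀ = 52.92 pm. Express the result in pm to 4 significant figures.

The Bohr quantisation condition is nλ = 2πr_n.
r_n = n²a₀/Z = 70.56 pm
λ = 2πr_n/n = 2π·70.56/2 = 221.7 pm

221.7 pm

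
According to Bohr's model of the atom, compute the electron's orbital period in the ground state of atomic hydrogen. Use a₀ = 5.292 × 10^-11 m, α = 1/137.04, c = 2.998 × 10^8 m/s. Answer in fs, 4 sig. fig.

0.1520 fs

r = n²a₀/Z = 1²·5.292 × 10^-11/1 = 5.292 × 10^-11 m
v = Zαc/n = 1·0.007297·2.998 × 10^8/1 = 2.188 × 10^6 m/s
T = 2πr/v = 1.520 × 10^-16 s = 0.1520 fs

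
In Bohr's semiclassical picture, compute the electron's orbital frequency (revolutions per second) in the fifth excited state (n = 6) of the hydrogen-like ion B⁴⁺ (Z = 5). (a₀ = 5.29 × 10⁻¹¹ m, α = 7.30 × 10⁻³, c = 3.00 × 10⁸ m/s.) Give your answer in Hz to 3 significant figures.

7.63 × 10¹⁴ Hz

r = n²a₀/Z = 3.81 × 10⁻¹⁰ m, v = Zαc/n = 1.82 × 10⁶ m/s
f = v/(2πr) = 7.63 × 10¹⁴ Hz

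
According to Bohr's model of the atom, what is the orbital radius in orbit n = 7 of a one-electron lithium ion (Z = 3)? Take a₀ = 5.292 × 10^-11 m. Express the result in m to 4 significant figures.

8.644 × 10^-10 m

r_n = n²a₀/Z = 7² × 5.292 × 10^-11 / 3
    = 49 × 5.292 × 10^-11 / 3 = 8.644 × 10^-10 m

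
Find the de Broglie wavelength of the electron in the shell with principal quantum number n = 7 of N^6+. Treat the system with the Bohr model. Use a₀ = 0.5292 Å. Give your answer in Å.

The Bohr quantisation condition is nλ = 2πr_n.
r_n = n²a₀/Z = 3.704 Å
λ = 2πr_n/n = 2π·3.704/7 = 3.325 Å

3.325 Å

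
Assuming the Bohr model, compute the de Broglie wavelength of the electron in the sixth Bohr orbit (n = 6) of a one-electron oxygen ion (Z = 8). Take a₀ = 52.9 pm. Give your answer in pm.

The Bohr quantisation condition is nλ = 2πr_n.
r_n = n²a₀/Z = 238 pm
λ = 2πr_n/n = 2π·238/6 = 249 pm

249 pm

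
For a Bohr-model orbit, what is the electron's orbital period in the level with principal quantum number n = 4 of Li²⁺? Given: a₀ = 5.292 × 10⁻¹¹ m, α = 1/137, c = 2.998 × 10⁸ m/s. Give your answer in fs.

1.081 fs

r = n²a₀/Z = 4²·5.292 × 10⁻¹¹/3 = 2.822 × 10⁻¹⁰ m
v = Zαc/n = 3·0.007299·2.998 × 10⁸/4 = 1.641 × 10⁶ m/s
T = 2πr/v = 1.081 × 10⁻¹⁵ s = 1.081 fs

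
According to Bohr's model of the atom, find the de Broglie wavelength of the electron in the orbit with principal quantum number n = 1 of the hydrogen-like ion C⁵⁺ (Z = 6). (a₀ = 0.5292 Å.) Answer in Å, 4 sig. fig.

The Bohr quantisation condition is nλ = 2πr_n.
r_n = n²a₀/Z = 0.08820 Å
λ = 2πr_n/n = 2π·0.08820/1 = 0.5542 Å

0.5542 Å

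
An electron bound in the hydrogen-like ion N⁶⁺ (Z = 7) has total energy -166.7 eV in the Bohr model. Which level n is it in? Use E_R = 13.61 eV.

E_n = −E_R Z²/n² ⇒ n² = E_R Z²/(−E_n) = 13.61 × 7² / 166.7 ≈ 4.00
n = 2

2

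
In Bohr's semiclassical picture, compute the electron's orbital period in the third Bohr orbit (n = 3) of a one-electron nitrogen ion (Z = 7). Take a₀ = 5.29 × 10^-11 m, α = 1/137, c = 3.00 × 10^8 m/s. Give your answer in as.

r = n²a₀/Z = 3²·5.29 × 10^-11/7 = 6.80 × 10^-11 m
v = Zαc/n = 7·0.00730·3.00 × 10^8/3 = 5.11 × 10^6 m/s
T = 2πr/v = 8.36 × 10^-17 s = 83.6 as

83.6 as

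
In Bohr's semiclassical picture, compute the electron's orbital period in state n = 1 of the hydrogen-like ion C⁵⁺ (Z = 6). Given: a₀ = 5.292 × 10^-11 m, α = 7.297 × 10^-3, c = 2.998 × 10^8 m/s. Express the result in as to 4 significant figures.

r = n²a₀/Z = 1²·5.292 × 10^-11/6 = 8.820 × 10^-12 m
v = Zαc/n = 6·0.007297·2.998 × 10^8/1 = 1.313 × 10^7 m/s
T = 2πr/v = 4.222 × 10^-18 s = 4.222 as

4.222 as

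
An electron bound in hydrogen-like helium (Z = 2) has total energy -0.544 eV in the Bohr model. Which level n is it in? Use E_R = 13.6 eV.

10

E_n = −E_R Z²/n² ⇒ n² = E_R Z²/(−E_n) = 13.6 × 2² / 0.544 ≈ 100.00
n = 10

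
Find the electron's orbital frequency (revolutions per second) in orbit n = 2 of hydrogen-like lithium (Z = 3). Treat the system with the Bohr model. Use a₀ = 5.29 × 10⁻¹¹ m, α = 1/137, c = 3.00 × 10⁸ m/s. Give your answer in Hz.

7.41 × 10¹⁵ Hz

r = n²a₀/Z = 7.05 × 10⁻¹¹ m, v = Zαc/n = 3.28 × 10⁶ m/s
f = v/(2πr) = 7.41 × 10¹⁵ Hz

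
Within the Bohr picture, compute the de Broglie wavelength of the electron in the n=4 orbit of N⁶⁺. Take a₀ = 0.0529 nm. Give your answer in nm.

The Bohr quantisation condition is nλ = 2πr_n.
r_n = n²a₀/Z = 0.121 nm
λ = 2πr_n/n = 2π·0.121/4 = 0.190 nm

0.190 nm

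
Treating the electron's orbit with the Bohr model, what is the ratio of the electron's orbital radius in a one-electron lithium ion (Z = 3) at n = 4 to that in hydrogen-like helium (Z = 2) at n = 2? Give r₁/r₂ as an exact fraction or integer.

8/3

r ∝ Z^-1 · n^2
r₁/r₂ = (3/2)^-1 · (4/2)^2 = 8/3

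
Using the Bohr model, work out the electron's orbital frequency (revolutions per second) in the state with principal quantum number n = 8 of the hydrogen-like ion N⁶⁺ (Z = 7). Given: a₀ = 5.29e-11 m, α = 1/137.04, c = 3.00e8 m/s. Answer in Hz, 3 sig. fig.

r = n²a₀/Z = 4.84e-10 m, v = Zαc/n = 1.92e6 m/s
f = v/(2πr) = 6.30e14 Hz

6.30e14 Hz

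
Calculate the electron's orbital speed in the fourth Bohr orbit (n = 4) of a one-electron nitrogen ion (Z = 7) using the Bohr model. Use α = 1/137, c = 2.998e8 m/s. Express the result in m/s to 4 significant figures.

3.830e6 m/s

v_n = Zαc/n = 7 × 0.007299 × 2.998e8 / 4
    = 3.830e6 m/s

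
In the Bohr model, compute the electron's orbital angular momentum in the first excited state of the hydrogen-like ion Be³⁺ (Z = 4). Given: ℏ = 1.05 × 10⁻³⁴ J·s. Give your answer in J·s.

L_n = nℏ = 2 × 1.05 × 10⁻³⁴ = 2.10 × 10⁻³⁴ J·s

2.10 × 10⁻³⁴ J·s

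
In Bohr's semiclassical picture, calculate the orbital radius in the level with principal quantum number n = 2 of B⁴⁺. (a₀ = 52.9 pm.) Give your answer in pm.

r_n = n²a₀/Z = 2² × 52.9 / 5
    = 4 × 52.9 / 5 = 42.3 pm

42.3 pm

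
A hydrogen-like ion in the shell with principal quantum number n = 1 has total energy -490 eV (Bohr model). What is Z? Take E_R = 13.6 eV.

6

E_n = −E_R Z²/n² ⇒ Z² = −E_n n²/E_R = 490 × 1² / 13.6 ≈ 36.03
Z = 6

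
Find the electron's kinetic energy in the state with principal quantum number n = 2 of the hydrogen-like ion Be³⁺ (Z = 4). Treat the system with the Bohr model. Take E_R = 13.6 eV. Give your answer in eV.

54.4 eV

For a Coulomb orbit the virial theorem gives K = −E_n.
E_n = −E_R·Z²/n², so K = E_R·Z²/n² = 13.6 × 4²/2² = 54.4 eV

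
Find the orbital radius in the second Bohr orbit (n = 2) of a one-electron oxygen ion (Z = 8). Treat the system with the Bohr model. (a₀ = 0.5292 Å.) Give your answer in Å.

r_n = n²a₀/Z = 2² × 0.5292 / 8
    = 4 × 0.5292 / 8 = 0.2646 Å

0.2646 Å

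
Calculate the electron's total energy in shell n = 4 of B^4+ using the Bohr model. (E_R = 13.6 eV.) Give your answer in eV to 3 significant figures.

-21.2 eV

E_n = −E_R·Z²/n² = −13.6 × 5²/4² = -21.2 eV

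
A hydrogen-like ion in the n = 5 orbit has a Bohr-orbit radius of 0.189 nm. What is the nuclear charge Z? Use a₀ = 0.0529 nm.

7

r_n = n²a₀/Z ⇒ Z = n²a₀/r = 5² × 0.0529 / 0.189 ≈ 7.00
Z = 7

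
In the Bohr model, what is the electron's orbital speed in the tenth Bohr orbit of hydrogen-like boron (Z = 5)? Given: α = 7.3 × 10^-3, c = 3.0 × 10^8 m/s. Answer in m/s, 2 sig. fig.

1.1 × 10^6 m/s

v_n = Zαc/n = 5 × 0.0073 × 3.0 × 10^8 / 10
    = 1.1 × 10^6 m/s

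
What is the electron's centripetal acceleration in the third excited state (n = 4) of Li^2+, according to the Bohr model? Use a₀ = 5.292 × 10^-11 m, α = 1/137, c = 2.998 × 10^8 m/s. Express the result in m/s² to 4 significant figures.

9.544 × 10^21 m/s²

r = n²a₀/Z = 2.822 × 10^-10 m, v = Zαc/n = 1.641 × 10^6 m/s
a = v²/r = (1.641 × 10^6)² / 2.822 × 10^-10 = 9.544 × 10^21 m/s²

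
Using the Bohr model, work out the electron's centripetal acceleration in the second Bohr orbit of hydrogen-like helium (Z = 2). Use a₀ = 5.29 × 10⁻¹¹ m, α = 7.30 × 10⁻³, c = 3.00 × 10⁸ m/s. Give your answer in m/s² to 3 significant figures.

4.53 × 10²² m/s²

r = n²a₀/Z = 1.06 × 10⁻¹⁰ m, v = Zαc/n = 2.19 × 10⁶ m/s
a = v²/r = (2.19 × 10⁶)² / 1.06 × 10⁻¹⁰ = 4.53 × 10²² m/s²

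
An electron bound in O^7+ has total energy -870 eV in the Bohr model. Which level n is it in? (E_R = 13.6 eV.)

E_n = −E_R Z²/n² ⇒ n² = E_R Z²/(−E_n) = 13.6 × 8² / 870 ≈ 1.00
n = 1

1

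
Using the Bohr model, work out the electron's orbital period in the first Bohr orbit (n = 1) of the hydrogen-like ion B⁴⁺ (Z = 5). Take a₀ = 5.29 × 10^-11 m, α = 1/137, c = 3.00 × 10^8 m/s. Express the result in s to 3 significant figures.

6.07 × 10^-18 s

r = n²a₀/Z = 1²·5.29 × 10^-11/5 = 1.06 × 10^-11 m
v = Zαc/n = 5·0.00730·3.00 × 10^8/1 = 1.09 × 10^7 m/s
T = 2πr/v = 6.07 × 10^-18 s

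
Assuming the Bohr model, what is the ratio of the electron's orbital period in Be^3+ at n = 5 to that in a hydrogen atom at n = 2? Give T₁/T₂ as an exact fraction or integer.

125/128

T ∝ Z^-2 · n^3
T₁/T₂ = (4/1)^-2 · (5/2)^3 = 125/128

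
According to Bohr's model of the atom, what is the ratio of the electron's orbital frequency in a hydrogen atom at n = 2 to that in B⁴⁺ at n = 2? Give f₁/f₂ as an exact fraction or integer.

f ∝ Z^2 · n^-3
f₁/f₂ = (1/5)^2 · (2/2)^-3 = 1/25

1/25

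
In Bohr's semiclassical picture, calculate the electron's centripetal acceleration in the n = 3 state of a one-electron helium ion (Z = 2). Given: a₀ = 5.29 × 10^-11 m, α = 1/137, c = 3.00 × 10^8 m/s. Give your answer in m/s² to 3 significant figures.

r = n²a₀/Z = 2.38 × 10^-10 m, v = Zαc/n = 1.46 × 10^6 m/s
a = v²/r = (1.46 × 10^6)² / 2.38 × 10^-10 = 8.95 × 10^21 m/s²

8.95 × 10^21 m/s²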